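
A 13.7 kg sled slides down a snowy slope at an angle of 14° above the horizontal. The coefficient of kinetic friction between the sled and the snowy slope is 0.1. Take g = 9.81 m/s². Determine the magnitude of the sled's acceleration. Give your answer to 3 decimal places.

Resolving the weight along the incline: the component pulling the sled down the slope is mg sin 14° = 13.7 × 9.81 × 0.2419 = 32.511 N, and the normal force is N = mg cos 14° = 13.7 × 9.81 × 0.9703 = 130.405 N.
Kinetic friction acts up the slope with magnitude f = μN = 0.1 × 130.405 = 13.041 N.
Net force along the incline is 32.511 − 13.041 = 19.470 N, so a = 19.470 / 13.7 = 1.4212 m/s².

1.421 m/s²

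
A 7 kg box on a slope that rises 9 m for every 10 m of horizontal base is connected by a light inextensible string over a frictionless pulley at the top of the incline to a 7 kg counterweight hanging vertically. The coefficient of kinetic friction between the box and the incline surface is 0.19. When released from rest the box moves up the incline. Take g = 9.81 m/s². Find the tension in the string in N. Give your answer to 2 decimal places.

For the box on the incline: the weight component along the slope is m₁g sin 41.99° = 7 × 9.81 × 0.6690 = 45.940 N and the normal force is N = m₁g cos 41.99° = 51.042 N.
Kinetic friction opposes the box's motion up the incline: f = μN = 0.19 × 51.042 = 9.698 N acting down the slope.
Newton's second law for the box (up-slope positive): T − 45.940 − 9.698 = 7 a. For the hanging counterweight (downward positive): 7 × 9.81 − T = 7 a.
Adding the two equations eliminates T: 13.032 = 14 a, so a = 0.9309 m/s².
Then from the hanging counterweight's equation, T = 7 × (9.81 − 0.9309) = 62.154 N.

62.15 N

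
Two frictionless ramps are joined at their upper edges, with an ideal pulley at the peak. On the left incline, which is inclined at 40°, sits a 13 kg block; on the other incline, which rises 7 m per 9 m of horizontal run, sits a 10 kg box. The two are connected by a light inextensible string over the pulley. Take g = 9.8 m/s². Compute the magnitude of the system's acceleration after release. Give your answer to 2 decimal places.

0.94 m/s²

Resolve each weight along its own incline: the 13 kg mass has component 13 × 9.8 × sin 40° = 81.891 N down its slope, and the 10 kg mass has 10 × 9.8 × sin 37.87° = 60.166 N down its slope.
The 13 kg side's 81.891 N exceeds the other side's 60.166 N, so that mass slides down and the 10 kg mass slides up. Taking that direction as positive, Newton's second law for the whole system gives 81.891 − 60.166 = (13 + 10) a, so a = 21.725 / 23 = 0.9446 m/s².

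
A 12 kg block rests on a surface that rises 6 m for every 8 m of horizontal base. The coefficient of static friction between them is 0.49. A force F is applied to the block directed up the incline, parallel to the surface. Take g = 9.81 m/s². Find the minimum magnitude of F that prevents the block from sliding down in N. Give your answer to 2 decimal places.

The normal force is N = mg cos 36.87° = 94.176 N. With F at its minimum the block is on the verge of sliding down, so static friction is at its maximum μ_s N = 0.49 × 94.176 = 46.146 N and acts up the slope.
Equilibrium along the incline: F + μ_s N = mg sin 36.87°, so F = 70.632 − 46.146 = 24.486 N.

24.49 N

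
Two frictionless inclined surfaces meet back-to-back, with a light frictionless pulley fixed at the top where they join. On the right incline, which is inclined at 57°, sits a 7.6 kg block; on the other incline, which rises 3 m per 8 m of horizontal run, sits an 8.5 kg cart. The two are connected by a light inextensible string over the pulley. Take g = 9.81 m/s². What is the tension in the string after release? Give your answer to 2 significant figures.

Resolve each weight along its own incline: the 7.6 kg mass has component 7.6 × 9.81 × sin 57° = 62.528 N down its slope, and the 8.5 kg mass has 8.5 × 9.81 × sin 20.56° = 29.278 N down its slope.
The 7.6 kg side's 62.528 N exceeds the other side's 29.278 N, so that mass slides down and the 8.5 kg mass slides up. Taking that direction as positive, Newton's second law for the whole system gives 62.528 − 29.278 = (7.6 + 8.5) a, so a = 33.250 / 16.1 = 2.0652 m/s².
For the 8.5 kg mass (up-slope positive): T − 29.278 = 8.5 × 2.0652, so T = 46.832 N.

47 N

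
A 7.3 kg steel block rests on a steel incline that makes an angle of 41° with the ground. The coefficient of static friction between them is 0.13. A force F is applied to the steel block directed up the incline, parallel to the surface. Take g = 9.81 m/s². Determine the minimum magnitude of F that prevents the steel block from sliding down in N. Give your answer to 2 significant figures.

The normal force is N = mg cos 41° = 54.047 N. With F at its minimum the steel block is on the verge of sliding down, so static friction is at its maximum μ_s N = 0.13 × 54.047 = 7.026 N and acts up the slope.
Equilibrium along the incline: F + μ_s N = mg sin 41°, so F = 46.982 − 7.026 = 39.956 N.

40 N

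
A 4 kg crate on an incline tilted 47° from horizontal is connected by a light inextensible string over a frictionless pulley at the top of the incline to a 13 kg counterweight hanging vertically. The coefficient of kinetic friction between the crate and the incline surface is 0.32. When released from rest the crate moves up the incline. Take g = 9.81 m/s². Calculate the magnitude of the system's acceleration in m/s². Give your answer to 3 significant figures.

For the crate on the incline: the weight component along the slope is m₁g sin 47° = 4 × 9.81 × 0.7314 = 28.700 N and the normal force is N = m₁g cos 47° = 26.762 N.
Kinetic friction opposes the crate's motion up the incline: f = μN = 0.32 × 26.762 = 8.564 N acting down the slope.
Newton's second law for the crate (up-slope positive): T − 28.700 − 8.564 = 4 a. For the hanging counterweight (downward positive): 13 × 9.81 − T = 13 a.
Adding the two equations eliminates T: 90.266 = 17 a, so a = 5.3098 m/s².

5.31 m/s²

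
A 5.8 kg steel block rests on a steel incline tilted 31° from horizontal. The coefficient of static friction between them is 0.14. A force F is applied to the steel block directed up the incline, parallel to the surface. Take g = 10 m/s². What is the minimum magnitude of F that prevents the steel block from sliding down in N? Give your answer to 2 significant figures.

23 N

The normal force is N = mg cos 31° = 49.716 N. With F at its minimum the steel block is on the verge of sliding down, so static friction is at its maximum μ_s N = 0.14 × 49.716 = 6.960 N and acts up the slope.
Equilibrium along the incline: F + μ_s N = mg sin 31°, so F = 29.872 − 6.960 = 22.912 N.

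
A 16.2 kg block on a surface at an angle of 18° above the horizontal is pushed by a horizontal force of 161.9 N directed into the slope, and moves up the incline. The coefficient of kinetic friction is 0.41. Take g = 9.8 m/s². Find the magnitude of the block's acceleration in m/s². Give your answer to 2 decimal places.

1.39 m/s²

The horizontal push has components F cos 18° = 161.9 × 0.9511 = 153.983 N up the incline and F sin 18° = 161.9 × 0.3090 = 50.027 N pressing into the surface.
The normal force is therefore N = mg cos 18° + F sin 18° = 150.997 + 50.027 = 201.024 N, and kinetic friction down the slope is μN = 0.41 × 201.024 = 82.420 N.
Along the incline: F cos 18° − mg sin 18° − μN = ma, so 153.983 − 49.057 − 82.420 = 16.2 a, giving a = 1.3893 m/s².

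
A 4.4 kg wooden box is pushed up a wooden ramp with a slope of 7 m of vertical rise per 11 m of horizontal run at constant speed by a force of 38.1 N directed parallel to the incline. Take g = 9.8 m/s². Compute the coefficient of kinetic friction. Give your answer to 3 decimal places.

0.411

At constant speed ΣF = 0 along the incline. The applied 38.1 N acts up the slope; the weight component mg sin 32.47° = 23.150 N and kinetic friction μN both act down the slope.
So 38.1 = 23.150 + μ × 36.379, giving μ = (38.1 − 23.150) / 36.379 = 0.4110.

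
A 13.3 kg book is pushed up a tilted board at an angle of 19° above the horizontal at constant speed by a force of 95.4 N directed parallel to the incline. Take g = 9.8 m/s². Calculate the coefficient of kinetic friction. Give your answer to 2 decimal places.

0.43

At constant speed ΣF = 0 along the incline. The applied 95.4 N acts up the slope; the weight component mg sin 19° = 42.435 N and kinetic friction μN both act down the slope.
So 95.4 = 42.435 + μ × 123.239, giving μ = (95.4 − 42.435) / 123.239 = 0.4298.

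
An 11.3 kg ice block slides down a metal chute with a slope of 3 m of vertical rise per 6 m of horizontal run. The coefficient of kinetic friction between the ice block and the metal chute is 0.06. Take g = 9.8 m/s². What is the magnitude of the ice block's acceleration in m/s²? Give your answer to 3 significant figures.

3.86 m/s²

Resolving the weight along the incline: the component pulling the ice block down the slope is mg sin 26.57° = 11.3 × 9.8 × 0.4472 = 49.523 N, and the normal force is N = mg cos 26.57° = 11.3 × 9.8 × 0.8944 = 99.046 N.
Kinetic friction acts up the slope with magnitude f = μN = 0.06 × 99.046 = 5.943 N.
Net force along the incline is 49.523 − 5.943 = 43.580 N, so a = 43.580 / 11.3 = 3.8566 m/s².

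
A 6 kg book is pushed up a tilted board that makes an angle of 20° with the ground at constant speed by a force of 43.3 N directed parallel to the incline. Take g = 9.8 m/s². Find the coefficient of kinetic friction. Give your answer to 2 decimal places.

At constant speed ΣF = 0 along the incline. The applied 43.3 N acts up the slope; the weight component mg sin 20° = 20.111 N and kinetic friction μN both act down the slope.
So 43.3 = 20.111 + μ × 55.254, giving μ = (43.3 − 20.111) / 55.254 = 0.4197.

0.42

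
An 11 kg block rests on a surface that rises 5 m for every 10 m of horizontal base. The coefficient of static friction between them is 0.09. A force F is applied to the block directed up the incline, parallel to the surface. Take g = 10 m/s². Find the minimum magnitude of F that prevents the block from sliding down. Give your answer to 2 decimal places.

40.34 N

The normal force is N = mg cos 26.57° = 98.387 N. With F at its minimum the block is on the verge of sliding down, so static friction is at its maximum μ_s N = 0.09 × 98.387 = 8.855 N and acts up the slope.
Equilibrium along the incline: F + μ_s N = mg sin 26.57°, so F = 49.193 − 8.855 = 40.338 N.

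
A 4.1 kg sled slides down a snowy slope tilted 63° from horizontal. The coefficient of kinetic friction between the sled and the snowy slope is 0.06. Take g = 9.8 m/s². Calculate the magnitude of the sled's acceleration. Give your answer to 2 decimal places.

Resolving the weight along the incline: the component pulling the sled down the slope is mg sin 63° = 4.1 × 9.8 × 0.8910 = 35.800 N, and the normal force is N = mg cos 63° = 4.1 × 9.8 × 0.4540 = 18.242 N.
Kinetic friction acts up the slope with magnitude f = μN = 0.06 × 18.242 = 1.095 N.
Net force along the incline is 35.800 − 1.095 = 34.705 N, so a = 34.705 / 4.1 = 8.4646 m/s².

8.46 m/s²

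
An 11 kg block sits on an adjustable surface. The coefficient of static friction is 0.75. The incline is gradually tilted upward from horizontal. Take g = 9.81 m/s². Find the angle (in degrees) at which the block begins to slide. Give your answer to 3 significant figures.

At the threshold of sliding, static friction is at its maximum μ_s N and exactly balances the weight component along the incline: mg sin θ = μ_s mg cos θ.
Hence tan θ = μ_s = 0.75, so θ = arctan(0.75) = 36.8699°.

36.9°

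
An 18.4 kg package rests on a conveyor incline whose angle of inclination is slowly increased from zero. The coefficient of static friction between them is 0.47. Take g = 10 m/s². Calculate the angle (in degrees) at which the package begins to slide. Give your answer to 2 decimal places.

At the threshold of sliding, static friction is at its maximum μ_s N and exactly balances the weight component along the incline: mg sin θ = μ_s mg cos θ.
Hence tan θ = μ_s = 0.47, so θ = arctan(0.47) = 25.1735°.

25.17°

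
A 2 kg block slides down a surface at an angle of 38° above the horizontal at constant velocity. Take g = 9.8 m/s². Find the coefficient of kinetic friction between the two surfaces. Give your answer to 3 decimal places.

At constant velocity the net force along the incline is zero: mg sin 38° = μ mg cos 38°.
So μ = tan 38° = 0.6157 / 0.7880 = 0.7813.

0.781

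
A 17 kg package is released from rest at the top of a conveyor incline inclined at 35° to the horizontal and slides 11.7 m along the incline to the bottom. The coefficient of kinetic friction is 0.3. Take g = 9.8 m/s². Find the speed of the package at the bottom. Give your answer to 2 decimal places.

8.67 m/s

The weight component along the incline is mg sin 35° = 95.558 N and the normal force is N = mg cos 35° = 136.471 N.
Friction up the slope is f = μN = 0.3 × 136.471 = 40.941 N, so the net downslope force is 95.558 − 40.941 = 54.617 N and a = 54.617 / 17 = 3.2128 m/s².
Starting from rest over a distance of 11.7 m, v² = 2aL = 2 × 3.2128 × 11.7 = 75.1795, so v = 8.6706 m/s.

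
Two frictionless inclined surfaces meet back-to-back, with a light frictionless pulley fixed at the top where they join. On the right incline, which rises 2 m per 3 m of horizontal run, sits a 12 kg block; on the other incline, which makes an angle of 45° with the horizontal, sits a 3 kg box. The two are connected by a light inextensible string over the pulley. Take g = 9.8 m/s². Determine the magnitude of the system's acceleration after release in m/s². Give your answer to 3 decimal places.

2.963 m/s²

Resolve each weight along its own incline: the 12 kg mass has component 12 × 9.8 × sin 33.69° = 65.233 N down its slope, and the 3 kg mass has 3 × 9.8 × sin 45° = 20.789 N down its slope.
The 12 kg side's 65.233 N exceeds the other side's 20.789 N, so that mass slides down and the 3 kg mass slides up. Taking that direction as positive, Newton's second law for the whole system gives 65.233 − 20.789 = (12 + 3) a, so a = 44.444 / 15 = 2.9629 m/s².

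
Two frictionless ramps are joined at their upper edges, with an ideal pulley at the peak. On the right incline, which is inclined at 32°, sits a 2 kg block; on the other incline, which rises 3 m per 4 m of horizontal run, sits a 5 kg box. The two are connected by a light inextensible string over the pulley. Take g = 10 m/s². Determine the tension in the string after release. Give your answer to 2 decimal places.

16.14 N

Resolve each weight along its own incline: the 2 kg mass has component 2 × 10 × sin 32° = 10.598 N down its slope, and the 5 kg mass has 5 × 10 × sin 36.87° = 30.000 N down its slope.
The 5 kg side's 30.000 N exceeds the other side's 10.598 N, so that mass slides down and the 2 kg mass slides up. Taking that direction as positive, Newton's second law for the whole system gives 30.000 − 10.598 = (2 + 5) a, so a = 19.402 / 7 = 2.7717 m/s².
For the 2 kg mass (up-slope positive): T − 10.598 = 2 × 2.7717, so T = 16.141 N.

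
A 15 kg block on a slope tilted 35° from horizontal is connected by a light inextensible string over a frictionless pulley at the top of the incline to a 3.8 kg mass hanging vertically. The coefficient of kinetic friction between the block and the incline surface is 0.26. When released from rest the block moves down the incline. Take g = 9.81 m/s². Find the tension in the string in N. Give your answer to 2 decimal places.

40.47 N

For the block on the incline: the weight component along the slope is m₁g sin 35° = 15 × 9.81 × 0.5736 = 84.405 N and the normal force is N = m₁g cos 35° = 120.538 N.
Kinetic friction opposes the block's motion down the incline: f = μN = 0.26 × 120.538 = 31.340 N acting up the slope.
Newton's second law for the block (down-slope positive): 84.405 − 31.340 − T = 15 a. For the hanging mass (upward positive): T − 3.8 × 9.81 = 3.8 a.
Adding the two equations eliminates T: 15.787 = 18.8 a, so a = 0.8397 m/s².
Then from the hanging mass's equation, T = 3.8 × (9.81 + 0.8397) = 40.469 N.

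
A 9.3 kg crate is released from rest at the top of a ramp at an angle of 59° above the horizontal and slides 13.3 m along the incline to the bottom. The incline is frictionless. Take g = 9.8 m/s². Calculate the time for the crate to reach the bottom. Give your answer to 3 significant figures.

1.78 s

The weight component along the incline is mg sin 59° = 78.122 N and the normal force is N = mg cos 59° = 46.941 N.
With no friction, a = g sin 59° = 8.4002 m/s².
Starting from rest, L = ½at², so t = √(2L/a) = √(2 × 13.3 / 8.4002) = 1.7795 s.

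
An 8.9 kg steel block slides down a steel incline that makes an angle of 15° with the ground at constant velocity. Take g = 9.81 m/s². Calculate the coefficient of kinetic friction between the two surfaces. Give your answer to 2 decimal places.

At constant velocity the net force along the incline is zero: mg sin 15° = μ mg cos 15°.
So μ = tan 15° = 0.2588 / 0.9659 = 0.2679.

0.27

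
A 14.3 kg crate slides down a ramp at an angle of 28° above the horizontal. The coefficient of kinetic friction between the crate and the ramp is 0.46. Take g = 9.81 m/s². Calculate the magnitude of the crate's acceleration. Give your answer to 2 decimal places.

Resolving the weight along the incline: the component pulling the crate down the slope is mg sin 28° = 14.3 × 9.81 × 0.4695 = 65.863 N, and the normal force is N = mg cos 28° = 14.3 × 9.81 × 0.8829 = 123.856 N.
Kinetic friction acts up the slope with magnitude f = μN = 0.46 × 123.856 = 56.974 N.
Net force along the incline is 65.863 − 56.974 = 8.889 N, so a = 8.889 / 14.3 = 0.6216 m/s².

0.62 m/s²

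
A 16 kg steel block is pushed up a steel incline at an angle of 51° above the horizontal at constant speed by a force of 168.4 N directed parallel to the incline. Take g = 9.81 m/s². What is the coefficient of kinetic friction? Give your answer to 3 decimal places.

0.470

At constant speed ΣF = 0 along the incline. The applied 168.4 N acts up the slope; the weight component mg sin 51° = 121.981 N and kinetic friction μN both act down the slope.
So 168.4 = 121.981 + μ × 98.778, giving μ = (168.4 − 121.981) / 98.778 = 0.4699.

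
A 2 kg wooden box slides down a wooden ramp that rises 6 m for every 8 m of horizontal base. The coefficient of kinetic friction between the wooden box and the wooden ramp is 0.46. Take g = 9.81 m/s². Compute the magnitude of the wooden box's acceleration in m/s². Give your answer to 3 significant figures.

2.28 m/s²

Resolving the weight along the incline: the component pulling the wooden box down the slope is mg sin 36.87° = 2 × 9.81 × 0.6000 = 11.772 N, and the normal force is N = mg cos 36.87° = 2 × 9.81 × 0.8000 = 15.696 N.
Kinetic friction acts up the slope with magnitude f = μN = 0.46 × 15.696 = 7.220 N.
Net force along the incline is 11.772 − 7.220 = 4.552 N, so a = 4.552 / 2 = 2.2760 m/s².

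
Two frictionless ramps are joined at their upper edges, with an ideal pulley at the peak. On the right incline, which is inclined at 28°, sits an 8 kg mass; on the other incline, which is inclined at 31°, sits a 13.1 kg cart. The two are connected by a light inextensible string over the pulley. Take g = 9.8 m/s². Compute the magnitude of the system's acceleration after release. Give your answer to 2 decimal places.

Resolve each weight along its own incline: the 8 kg mass has component 8 × 9.8 × sin 28° = 36.807 N down its slope, and the 13.1 kg mass has 13.1 × 9.8 × sin 31° = 66.121 N down its slope.
The 13.1 kg side's 66.121 N exceeds the other side's 36.807 N, so that mass slides down and the 8 kg mass slides up. Taking that direction as positive, Newton's second law for the whole system gives 66.121 − 36.807 = (8 + 13.1) a, so a = 29.314 / 21.1 = 1.3893 m/s².

1.39 m/s²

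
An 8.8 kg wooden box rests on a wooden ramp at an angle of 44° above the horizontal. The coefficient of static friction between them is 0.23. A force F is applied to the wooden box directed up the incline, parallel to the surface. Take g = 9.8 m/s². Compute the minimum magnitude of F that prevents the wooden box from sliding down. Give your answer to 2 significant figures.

46 N

The normal force is N = mg cos 44° = 62.036 N. With F at its minimum the wooden box is on the verge of sliding down, so static friction is at its maximum μ_s N = 0.23 × 62.036 = 14.268 N and acts up the slope.
Equilibrium along the incline: F + μ_s N = mg sin 44°, so F = 59.907 − 14.268 = 45.639 N.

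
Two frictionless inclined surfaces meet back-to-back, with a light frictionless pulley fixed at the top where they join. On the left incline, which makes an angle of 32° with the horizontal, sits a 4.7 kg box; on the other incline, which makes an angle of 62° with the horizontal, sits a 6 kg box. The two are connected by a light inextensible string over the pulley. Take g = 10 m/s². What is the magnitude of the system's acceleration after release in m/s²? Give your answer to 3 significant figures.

Resolve each weight along its own incline: the 4.7 kg mass has component 4.7 × 10 × sin 32° = 24.906 N down its slope, and the 6 kg mass has 6 × 10 × sin 62° = 52.977 N down its slope.
The 6 kg side's 52.977 N exceeds the other side's 24.906 N, so that mass slides down and the 4.7 kg mass slides up. Taking that direction as positive, Newton's second law for the whole system gives 52.977 − 24.906 = (4.7 + 6) a, so a = 28.071 / 10.7 = 2.6235 m/s².

2.62 m/s²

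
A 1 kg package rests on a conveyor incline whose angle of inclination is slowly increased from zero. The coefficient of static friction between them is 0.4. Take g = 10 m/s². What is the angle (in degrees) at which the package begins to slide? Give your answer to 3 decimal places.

21.801°

At the threshold of sliding, static friction is at its maximum μ_s N and exactly balances the weight component along the incline: mg sin θ = μ_s mg cos θ.
Hence tan θ = μ_s = 0.4, so θ = arctan(0.4) = 21.8014°.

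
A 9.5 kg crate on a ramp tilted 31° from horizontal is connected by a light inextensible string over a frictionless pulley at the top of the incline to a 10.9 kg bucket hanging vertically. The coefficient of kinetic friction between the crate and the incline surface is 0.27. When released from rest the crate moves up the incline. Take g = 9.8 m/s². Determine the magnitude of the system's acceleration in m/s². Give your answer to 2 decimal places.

For the crate on the incline: the weight component along the slope is m₁g sin 31° = 9.5 × 9.8 × 0.5150 = 47.947 N and the normal force is N = m₁g cos 31° = 79.802 N.
Kinetic friction opposes the crate's motion up the incline: f = μN = 0.27 × 79.802 = 21.547 N acting down the slope.
Newton's second law for the crate (up-slope positive): T − 47.947 − 21.547 = 9.5 a. For the hanging bucket (downward positive): 10.9 × 9.8 − T = 10.9 a.
Adding the two equations eliminates T: 37.326 = 20.4 a, so a = 1.8297 m/s².

1.83 m/s²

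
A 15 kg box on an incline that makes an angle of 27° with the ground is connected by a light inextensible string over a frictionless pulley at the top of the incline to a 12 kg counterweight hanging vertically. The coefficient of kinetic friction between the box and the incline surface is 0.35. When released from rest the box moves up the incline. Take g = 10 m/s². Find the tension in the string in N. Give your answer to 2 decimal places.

For the box on the incline: the weight component along the slope is m₁g sin 27° = 15 × 10 × 0.4540 = 68.100 N and the normal force is N = m₁g cos 27° = 133.651 N.
Kinetic friction opposes the box's motion up the incline: f = μN = 0.35 × 133.651 = 46.778 N acting down the slope.
Newton's second law for the box (up-slope positive): T − 68.100 − 46.778 = 15 a. For the hanging counterweight (downward positive): 12 × 10 − T = 12 a.
Adding the two equations eliminates T: 5.122 = 27 a, so a = 0.1897 m/s².
Then from the hanging counterweight's equation, T = 12 × (10 − 0.1897) = 117.724 N.

117.72 N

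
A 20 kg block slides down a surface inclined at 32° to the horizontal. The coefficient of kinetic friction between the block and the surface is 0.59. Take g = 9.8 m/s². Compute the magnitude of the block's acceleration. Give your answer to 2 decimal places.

Resolving the weight along the incline: the component pulling the block down the slope is mg sin 32° = 20 × 9.8 × 0.5299 = 103.860 N, and the normal force is N = mg cos 32° = 20 × 9.8 × 0.8480 = 166.208 N.
Kinetic friction acts up the slope with magnitude f = μN = 0.59 × 166.208 = 98.063 N.
Net force along the incline is 103.860 − 98.063 = 5.797 N, so a = 5.797 / 20 = 0.2898 m/s².

0.29 m/s²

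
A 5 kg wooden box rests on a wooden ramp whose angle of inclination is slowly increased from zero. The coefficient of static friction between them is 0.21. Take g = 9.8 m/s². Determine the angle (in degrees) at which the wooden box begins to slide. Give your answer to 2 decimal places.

At the threshold of sliding, static friction is at its maximum μ_s N and exactly balances the weight component along the incline: mg sin θ = μ_s mg cos θ.
Hence tan θ = μ_s = 0.21, so θ = arctan(0.21) = 11.8598°.

11.86°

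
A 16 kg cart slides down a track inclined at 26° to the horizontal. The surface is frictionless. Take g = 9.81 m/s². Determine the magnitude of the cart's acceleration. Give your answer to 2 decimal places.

Resolving the weight along the incline: the component pulling the cart down the slope is mg sin 26° = 16 × 9.81 × 0.4384 = 68.811 N, and the normal force is N = mg cos 26° = 16 × 9.81 × 0.8988 = 141.076 N.
With no friction the net force along the incline is 68.811 N, so a = g sin 26° = 68.811 / 16 = 4.3007 m/s².

4.30 m/s²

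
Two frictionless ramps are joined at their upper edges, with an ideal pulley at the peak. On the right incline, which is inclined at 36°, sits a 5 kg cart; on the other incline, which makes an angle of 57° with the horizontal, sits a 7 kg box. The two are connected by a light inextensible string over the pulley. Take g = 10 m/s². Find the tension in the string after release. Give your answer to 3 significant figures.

41.6 N

Resolve each weight along its own incline: the 5 kg mass has component 5 × 10 × sin 36° = 29.389 N down its slope, and the 7 kg mass has 7 × 10 × sin 57° = 58.707 N down its slope.
The 7 kg side's 58.707 N exceeds the other side's 29.389 N, so that mass slides down and the 5 kg mass slides up. Taking that direction as positive, Newton's second law for the whole system gives 58.707 − 29.389 = (5 + 7) a, so a = 29.318 / 12 = 2.4432 m/s².
For the 5 kg mass (up-slope positive): T − 29.389 = 5 × 2.4432, so T = 41.605 N.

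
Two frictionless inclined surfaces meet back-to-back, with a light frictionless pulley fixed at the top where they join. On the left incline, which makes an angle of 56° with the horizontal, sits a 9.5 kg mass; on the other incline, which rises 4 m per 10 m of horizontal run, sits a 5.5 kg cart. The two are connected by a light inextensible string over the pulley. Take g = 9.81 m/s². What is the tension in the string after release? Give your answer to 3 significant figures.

Resolve each weight along its own incline: the 9.5 kg mass has component 9.5 × 9.81 × sin 56° = 77.262 N down its slope, and the 5.5 kg mass has 5.5 × 9.81 × sin 21.80° = 20.038 N down its slope.
The 9.5 kg side's 77.262 N exceeds the other side's 20.038 N, so that mass slides down and the 5.5 kg mass slides up. Taking that direction as positive, Newton's second law for the whole system gives 77.262 − 20.038 = (9.5 + 5.5) a, so a = 57.224 / 15 = 3.8149 m/s².
For the 5.5 kg mass (up-slope positive): T − 20.038 = 5.5 × 3.8149, so T = 41.020 N.

41.0 N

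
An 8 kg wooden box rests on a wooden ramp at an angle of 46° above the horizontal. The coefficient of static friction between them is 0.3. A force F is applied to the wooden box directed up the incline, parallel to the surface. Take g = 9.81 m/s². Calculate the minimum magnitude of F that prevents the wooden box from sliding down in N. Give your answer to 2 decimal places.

The normal force is N = mg cos 46° = 54.517 N. With F at its minimum the wooden box is on the verge of sliding down, so static friction is at its maximum μ_s N = 0.3 × 54.517 = 16.355 N and acts up the slope.
Equilibrium along the incline: F + μ_s N = mg sin 46°, so F = 56.454 − 16.355 = 40.099 N.

40.10 N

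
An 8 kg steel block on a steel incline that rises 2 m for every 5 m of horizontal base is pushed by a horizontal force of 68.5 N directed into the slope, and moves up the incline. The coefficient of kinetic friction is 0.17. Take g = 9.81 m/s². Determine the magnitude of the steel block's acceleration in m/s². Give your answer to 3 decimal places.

The horizontal push has components F cos 21.80° = 68.5 × 0.9285 = 63.602 N up the incline and F sin 21.80° = 68.5 × 0.3714 = 25.441 N pressing into the surface.
The normal force is therefore N = mg cos 21.80° + F sin 21.80° = 72.869 + 25.441 = 98.310 N, and kinetic friction down the slope is μN = 0.17 × 98.310 = 16.713 N.
Along the incline: F cos 21.80° − mg sin 21.80° − μN = ma, so 63.602 − 29.147 − 16.713 = 8 a, giving a = 2.2177 m/s².

2.218 m/s²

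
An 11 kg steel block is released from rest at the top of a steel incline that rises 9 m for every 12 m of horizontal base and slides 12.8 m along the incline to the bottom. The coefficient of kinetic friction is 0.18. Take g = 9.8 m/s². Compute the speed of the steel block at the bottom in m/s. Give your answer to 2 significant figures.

11 m/s

The weight component along the incline is mg sin 36.87° = 64.680 N and the normal force is N = mg cos 36.87° = 86.240 N.
Friction up the slope is f = μN = 0.18 × 86.240 = 15.523 N, so the net downslope force is 64.680 − 15.523 = 49.157 N and a = 49.157 / 11 = 4.4688 m/s².
Starting from rest over a distance of 12.8 m, v² = 2aL = 2 × 4.4688 × 12.8 = 114.4013, so v = 10.6959 m/s.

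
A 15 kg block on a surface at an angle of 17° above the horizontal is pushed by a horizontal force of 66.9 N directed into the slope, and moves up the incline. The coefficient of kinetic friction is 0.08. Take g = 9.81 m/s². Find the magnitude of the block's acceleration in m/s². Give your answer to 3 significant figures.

0.542 m/s²

The horizontal push has components F cos 17° = 66.9 × 0.9563 = 63.976 N up the incline and F sin 17° = 66.9 × 0.2924 = 19.562 N pressing into the surface.
The normal force is therefore N = mg cos 17° + F sin 17° = 140.720 + 19.562 = 160.282 N, and kinetic friction down the slope is μN = 0.08 × 160.282 = 12.823 N.
Along the incline: F cos 17° − mg sin 17° − μN = ma, so 63.976 − 43.027 − 12.823 = 15 a, giving a = 0.5417 m/s².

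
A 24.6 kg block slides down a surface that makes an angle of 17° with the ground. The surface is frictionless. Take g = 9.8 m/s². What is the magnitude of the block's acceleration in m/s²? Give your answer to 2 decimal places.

2.87 m/s²

Resolving the weight along the incline: the component pulling the block down the slope is mg sin 17° = 24.6 × 9.8 × 0.2924 = 70.492 N, and the normal force is N = mg cos 17° = 24.6 × 9.8 × 0.9563 = 230.545 N.
With no friction the net force along the incline is 70.492 N, so a = g sin 17° = 70.492 / 24.6 = 2.8655 m/s².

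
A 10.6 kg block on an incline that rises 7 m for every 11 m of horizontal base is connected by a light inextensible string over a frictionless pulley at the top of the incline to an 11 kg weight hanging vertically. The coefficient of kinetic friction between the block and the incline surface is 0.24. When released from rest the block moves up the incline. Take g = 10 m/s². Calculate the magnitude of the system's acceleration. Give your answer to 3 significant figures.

1.46 m/s²

For the block on the incline: the weight component along the slope is m₁g sin 32.47° = 10.6 × 10 × 0.5369 = 56.911 N and the normal force is N = m₁g cos 32.47° = 89.428 N.
Kinetic friction opposes the block's motion up the incline: f = μN = 0.24 × 89.428 = 21.463 N acting down the slope.
Newton's second law for the block (up-slope positive): T − 56.911 − 21.463 = 10.6 a. For the hanging weight (downward positive): 11 × 10 − T = 11 a.
Adding the two equations eliminates T: 31.626 = 21.6 a, so a = 1.4642 m/s².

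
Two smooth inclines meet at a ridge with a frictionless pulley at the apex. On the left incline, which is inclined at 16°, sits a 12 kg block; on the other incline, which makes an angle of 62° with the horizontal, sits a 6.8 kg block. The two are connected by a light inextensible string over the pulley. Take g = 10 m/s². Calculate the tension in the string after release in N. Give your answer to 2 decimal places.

Resolve each weight along its own incline: the 12 kg mass has component 12 × 10 × sin 16° = 33.076 N down its slope, and the 6.8 kg mass has 6.8 × 10 × sin 62° = 60.040 N down its slope.
The 6.8 kg side's 60.040 N exceeds the other side's 33.076 N, so that mass slides down and the 12 kg mass slides up. Taking that direction as positive, Newton's second law for the whole system gives 60.040 − 33.076 = (12 + 6.8) a, so a = 26.964 / 18.8 = 1.4343 m/s².
For the 12 kg mass (up-slope positive): T − 33.076 = 12 × 1.4343, so T = 50.288 N.

50.29 N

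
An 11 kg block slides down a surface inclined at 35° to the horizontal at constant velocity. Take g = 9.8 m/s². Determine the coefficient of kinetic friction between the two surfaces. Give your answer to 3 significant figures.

0.700

At constant velocity the net force along the incline is zero: mg sin 35° = μ mg cos 35°.
So μ = tan 35° = 0.5736 / 0.8192 = 0.7002.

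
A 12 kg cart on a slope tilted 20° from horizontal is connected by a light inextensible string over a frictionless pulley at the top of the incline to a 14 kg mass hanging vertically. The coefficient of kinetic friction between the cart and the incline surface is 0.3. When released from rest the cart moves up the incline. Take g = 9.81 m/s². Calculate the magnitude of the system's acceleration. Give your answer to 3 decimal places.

For the cart on the incline: the weight component along the slope is m₁g sin 20° = 12 × 9.81 × 0.3420 = 40.260 N and the normal force is N = m₁g cos 20° = 110.621 N.
Kinetic friction opposes the cart's motion up the incline: f = μN = 0.3 × 110.621 = 33.186 N acting down the slope.
Newton's second law for the cart (up-slope positive): T − 40.260 − 33.186 = 12 a. For the hanging mass (downward positive): 14 × 9.81 − T = 14 a.
Adding the two equations eliminates T: 63.894 = 26 a, so a = 2.4575 m/s².

2.457 m/s²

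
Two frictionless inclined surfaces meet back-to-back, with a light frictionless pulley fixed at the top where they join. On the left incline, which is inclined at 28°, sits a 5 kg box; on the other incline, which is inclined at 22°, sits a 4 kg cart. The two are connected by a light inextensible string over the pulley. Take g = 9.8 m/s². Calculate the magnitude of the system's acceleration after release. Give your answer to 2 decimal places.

Resolve each weight along its own incline: the 5 kg mass has component 5 × 9.8 × sin 28° = 23.004 N down its slope, and the 4 kg mass has 4 × 9.8 × sin 22° = 14.685 N down its slope.
The 5 kg side's 23.004 N exceeds the other side's 14.685 N, so that mass slides down and the 4 kg mass slides up. Taking that direction as positive, Newton's second law for the whole system gives 23.004 − 14.685 = (5 + 4) a, so a = 8.319 / 9 = 0.9243 m/s².

0.92 m/s²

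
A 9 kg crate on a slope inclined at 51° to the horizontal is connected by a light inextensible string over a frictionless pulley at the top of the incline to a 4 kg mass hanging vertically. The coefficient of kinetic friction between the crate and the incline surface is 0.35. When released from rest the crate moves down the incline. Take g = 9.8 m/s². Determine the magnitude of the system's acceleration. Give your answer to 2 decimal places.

For the crate on the incline: the weight component along the slope is m₁g sin 51° = 9 × 9.8 × 0.7771 = 68.540 N and the normal force is N = m₁g cos 51° = 55.506 N.
Kinetic friction opposes the crate's motion down the incline: f = μN = 0.35 × 55.506 = 19.427 N acting up the slope.
Newton's second law for the crate (down-slope positive): 68.540 − 19.427 − T = 9 a. For the hanging mass (upward positive): T − 4 × 9.8 = 4 a.
Adding the two equations eliminates T: 9.913 = 13 a, so a = 0.7625 m/s².

0.76 m/s²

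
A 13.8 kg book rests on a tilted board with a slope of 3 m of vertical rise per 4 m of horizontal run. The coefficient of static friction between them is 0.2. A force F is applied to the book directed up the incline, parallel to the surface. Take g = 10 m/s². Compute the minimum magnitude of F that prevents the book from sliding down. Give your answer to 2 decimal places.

60.72 N

The normal force is N = mg cos 36.87° = 110.400 N. With F at its minimum the book is on the verge of sliding down, so static friction is at its maximum μ_s N = 0.2 × 110.400 = 22.080 N and acts up the slope.
Equilibrium along the incline: F + μ_s N = mg sin 36.87°, so F = 82.800 − 22.080 = 60.720 N.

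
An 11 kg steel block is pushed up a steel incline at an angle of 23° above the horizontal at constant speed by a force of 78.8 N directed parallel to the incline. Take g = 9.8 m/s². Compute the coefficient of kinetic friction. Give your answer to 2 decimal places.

0.37

At constant speed ΣF = 0 along the incline. The applied 78.8 N acts up the slope; the weight component mg sin 23° = 42.121 N and kinetic friction μN both act down the slope.
So 78.8 = 42.121 + μ × 99.230, giving μ = (78.8 − 42.121) / 99.230 = 0.3696.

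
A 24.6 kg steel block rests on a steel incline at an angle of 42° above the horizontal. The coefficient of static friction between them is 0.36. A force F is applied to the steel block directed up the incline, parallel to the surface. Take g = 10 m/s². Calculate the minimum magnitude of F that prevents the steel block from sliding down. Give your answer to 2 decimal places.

The normal force is N = mg cos 42° = 182.814 N. With F at its minimum the steel block is on the verge of sliding down, so static friction is at its maximum μ_s N = 0.36 × 182.814 = 65.813 N and acts up the slope.
Equilibrium along the incline: F + μ_s N = mg sin 42°, so F = 164.606 − 65.813 = 98.793 N.

98.79 N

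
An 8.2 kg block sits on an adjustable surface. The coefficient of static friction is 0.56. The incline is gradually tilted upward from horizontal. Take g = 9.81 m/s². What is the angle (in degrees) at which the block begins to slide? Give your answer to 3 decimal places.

At the threshold of sliding, static friction is at its maximum μ_s N and exactly balances the weight component along the incline: mg sin θ = μ_s mg cos θ.
Hence tan θ = μ_s = 0.56, so θ = arctan(0.56) = 29.2488°.

29.249°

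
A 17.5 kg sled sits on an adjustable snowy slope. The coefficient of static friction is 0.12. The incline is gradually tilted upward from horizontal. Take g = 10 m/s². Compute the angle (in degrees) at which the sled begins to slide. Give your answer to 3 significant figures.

6.84°

At the threshold of sliding, static friction is at its maximum μ_s N and exactly balances the weight component along the incline: mg sin θ = μ_s mg cos θ.
Hence tan θ = μ_s = 0.12, so θ = arctan(0.12) = 6.8428°.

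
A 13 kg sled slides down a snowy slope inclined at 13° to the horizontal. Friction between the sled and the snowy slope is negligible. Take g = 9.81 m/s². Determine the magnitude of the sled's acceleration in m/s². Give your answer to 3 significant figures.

Resolving the weight along the incline: the component pulling the sled down the slope is mg sin 13° = 13 × 9.81 × 0.2250 = 28.694 N, and the normal force is N = mg cos 13° = 13 × 9.81 × 0.9744 = 124.265 N.
With no friction the net force along the incline is 28.694 N, so a = g sin 13° = 28.694 / 13 = 2.2072 m/s².

2.21 m/s²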